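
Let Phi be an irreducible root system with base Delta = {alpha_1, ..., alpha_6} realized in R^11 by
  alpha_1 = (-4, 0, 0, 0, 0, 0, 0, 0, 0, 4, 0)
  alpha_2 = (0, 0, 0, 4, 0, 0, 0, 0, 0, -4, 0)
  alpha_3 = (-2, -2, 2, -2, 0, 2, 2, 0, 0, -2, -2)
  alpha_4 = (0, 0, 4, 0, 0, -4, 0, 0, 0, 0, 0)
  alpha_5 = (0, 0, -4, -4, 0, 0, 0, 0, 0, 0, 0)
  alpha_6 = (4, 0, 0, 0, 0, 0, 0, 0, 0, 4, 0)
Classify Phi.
E_6

Compute the Cartan integers a_ij = 2(alpha_i, alpha_j)/(alpha_j, alpha_j); the resulting 6x6 Cartan matrix is
[[2, -1, 0, 0, 0, 0], [-1, 2, 0, 0, -1, -1], [0, 0, 2, 0, 0, -1], [0, 0, 0, 2, -1, 0], [0, -1, 0, -1, 2, 0], [0, -1, -1, 0, 0, 2]].
All simple roots have the same length, so the diagram is simply laced. The associated Dynkin diagram is a chain of 5 nodes with one extra node attached to the third node from one end (E_6), so the type is E_6.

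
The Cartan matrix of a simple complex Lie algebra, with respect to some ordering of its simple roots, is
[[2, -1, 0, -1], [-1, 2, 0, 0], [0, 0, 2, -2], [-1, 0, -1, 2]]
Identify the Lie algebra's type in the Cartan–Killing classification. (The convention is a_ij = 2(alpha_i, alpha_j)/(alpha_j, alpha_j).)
The matrix has rank 4 with 2's on the diagonal. Reading the off-diagonal entries as Dynkin edges (a single edge where a_ij = a_ji = -1; a double or triple edge where a_ij * a_ji = 2 or 3), the diagram is a chain of 4 nodes with a double edge at one end; the terminal node there is the unique long simple root (C_4). One simple-root ordering that puts it in standard form is (alpha_2, alpha_1, alpha_4, alpha_3). So the algebra is type C_4, i.e. sp(8).

type C_4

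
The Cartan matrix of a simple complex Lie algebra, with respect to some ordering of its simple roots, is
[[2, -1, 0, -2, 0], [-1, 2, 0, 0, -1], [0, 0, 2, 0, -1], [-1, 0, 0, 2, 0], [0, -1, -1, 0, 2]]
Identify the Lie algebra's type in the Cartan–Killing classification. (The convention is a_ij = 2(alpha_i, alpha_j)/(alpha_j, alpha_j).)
B_5

The matrix has rank 5 with 2's on the diagonal. Reading the off-diagonal entries as Dynkin edges (a single edge where a_ij = a_ji = -1; a double or triple edge where a_ij * a_ji = 2 or 3), the diagram is a chain of 5 nodes with a double edge at one end; the terminal node there is the unique short simple root (B_5). One simple-root ordering that puts it in standard form is (alpha_3, alpha_5, alpha_2, alpha_1, alpha_4). So the algebra is type B_5, i.e. so(11).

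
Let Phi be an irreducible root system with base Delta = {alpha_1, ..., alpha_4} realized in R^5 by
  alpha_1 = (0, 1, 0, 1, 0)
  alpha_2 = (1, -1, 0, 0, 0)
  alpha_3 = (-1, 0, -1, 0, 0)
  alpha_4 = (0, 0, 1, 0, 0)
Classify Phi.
Compute the Cartan integers a_ij = 2(alpha_i, alpha_j)/(alpha_j, alpha_j); the resulting 4x4 Cartan matrix is
[[2, -1, 0, 0], [-1, 2, -1, 0], [0, -1, 2, -2], [0, 0, -1, 2]].
The roots have two lengths (squared-length ratio 2:1); the short ones are alpha_{4}. The associated Dynkin diagram is a chain of 4 nodes with a double edge at one end; the terminal node there is the unique short simple root (B_4), so the type is B_4 (the algebra so(9)).

type B_4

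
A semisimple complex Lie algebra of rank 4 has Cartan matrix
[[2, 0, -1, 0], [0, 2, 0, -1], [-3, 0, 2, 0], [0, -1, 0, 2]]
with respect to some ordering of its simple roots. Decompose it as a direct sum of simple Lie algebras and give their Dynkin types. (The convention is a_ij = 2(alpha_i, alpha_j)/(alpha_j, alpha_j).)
A_2 ⊕ G_2

The diagram associated to this matrix has two connected components: the simple roots {alpha_2, alpha_4} form a chain of 2 nodes with single edges (A_2), and {alpha_1, alpha_3} form two nodes joined by a triple edge (G_2). A semisimple Lie algebra decomposes uniquely as the direct sum of simple ideals, one per connected component of its Dynkin diagram, so g ≅ A_2 ⊕ G_2 (dimension 8 + 14 = 22).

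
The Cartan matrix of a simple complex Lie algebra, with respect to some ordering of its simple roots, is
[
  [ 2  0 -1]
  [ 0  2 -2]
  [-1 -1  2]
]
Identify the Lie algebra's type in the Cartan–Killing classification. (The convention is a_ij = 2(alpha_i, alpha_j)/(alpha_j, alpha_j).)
C3

The matrix has rank 3 with 2's on the diagonal. Reading the off-diagonal entries as Dynkin edges (a single edge where a_ij = a_ji = -1; a double or triple edge where a_ij * a_ji = 2 or 3), the diagram is a chain of 3 nodes with a double edge at one end; the terminal node there is the unique long simple root (C_3). One simple-root ordering that puts it in standard form is (alpha_1, alpha_3, alpha_2). So the algebra is type C_3, i.e. sp(6).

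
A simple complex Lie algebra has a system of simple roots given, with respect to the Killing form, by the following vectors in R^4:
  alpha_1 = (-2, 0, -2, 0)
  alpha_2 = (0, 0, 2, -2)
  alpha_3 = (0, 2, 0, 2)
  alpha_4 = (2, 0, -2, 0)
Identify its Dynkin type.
Compute the Cartan integers a_ij = 2(alpha_i, alpha_j)/(alpha_j, alpha_j); the resulting 4x4 Cartan matrix is
[[2, -1, 0, 0], [-1, 2, -1, -1], [0, -1, 2, 0], [0, -1, 0, 2]].
All simple roots have the same length, so the diagram is simply laced. The associated Dynkin diagram is a chain of 2 nodes with a fork of two nodes at one end (D_4), so the type is D_4 (the algebra so(8)).

D4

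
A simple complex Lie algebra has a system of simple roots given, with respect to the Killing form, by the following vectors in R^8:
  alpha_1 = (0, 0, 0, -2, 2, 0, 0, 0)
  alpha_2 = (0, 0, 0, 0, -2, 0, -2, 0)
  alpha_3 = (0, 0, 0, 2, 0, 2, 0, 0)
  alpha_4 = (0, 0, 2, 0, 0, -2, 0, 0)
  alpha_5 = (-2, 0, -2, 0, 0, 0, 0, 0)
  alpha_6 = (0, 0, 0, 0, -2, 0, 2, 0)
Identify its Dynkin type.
Compute the Cartan integers a_ij = 2(alpha_i, alpha_j)/(alpha_j, alpha_j); the resulting 6x6 Cartan matrix is
[[2, -1, -1, 0, 0, -1], [-1, 2, 0, 0, 0, 0], [-1, 0, 2, -1, 0, 0], [0, 0, -1, 2, -1, 0], [0, 0, 0, -1, 2, 0], [-1, 0, 0, 0, 0, 2]].
All simple roots have the same length, so the diagram is simply laced. The associated Dynkin diagram is a chain of 4 nodes with a fork of two nodes at one end (D_6), so the type is D_6 (the algebra so(12)).

D6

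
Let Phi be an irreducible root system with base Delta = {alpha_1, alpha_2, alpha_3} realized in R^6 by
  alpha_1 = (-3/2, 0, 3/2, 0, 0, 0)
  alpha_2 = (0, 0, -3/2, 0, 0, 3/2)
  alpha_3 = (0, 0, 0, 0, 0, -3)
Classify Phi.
C_3 (sp(6))

Compute the Cartan integers a_ij = 2(alpha_i, alpha_j)/(alpha_j, alpha_j); the resulting 3x3 Cartan matrix is
[[2, -1, 0], [-1, 2, -1], [0, -2, 2]].
The roots have two lengths (squared-length ratio 2:1); the short ones are alpha_{1,2}. The associated Dynkin diagram is a chain of 3 nodes with a double edge at one end; the terminal node there is the unique long simple root (C_3), so the type is C_3 (the algebra sp(6)).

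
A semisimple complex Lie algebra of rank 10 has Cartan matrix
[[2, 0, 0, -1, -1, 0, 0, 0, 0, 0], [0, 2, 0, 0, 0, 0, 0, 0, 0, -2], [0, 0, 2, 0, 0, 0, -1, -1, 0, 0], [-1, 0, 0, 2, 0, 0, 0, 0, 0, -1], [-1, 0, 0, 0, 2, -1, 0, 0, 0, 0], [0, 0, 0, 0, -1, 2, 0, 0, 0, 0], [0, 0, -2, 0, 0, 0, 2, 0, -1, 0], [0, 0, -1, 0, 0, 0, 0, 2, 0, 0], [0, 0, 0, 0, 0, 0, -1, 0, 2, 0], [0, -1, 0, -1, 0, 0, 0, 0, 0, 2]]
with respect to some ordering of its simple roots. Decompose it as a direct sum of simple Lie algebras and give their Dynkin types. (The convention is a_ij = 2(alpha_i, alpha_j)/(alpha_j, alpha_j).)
type C_6 ⊕ type F_4

The diagram associated to this matrix has two connected components: the simple roots {alpha_1, alpha_2, alpha_4, alpha_5, alpha_6, alpha_10} form a chain of 6 nodes with a double edge at one end; the terminal node there is the unique long simple root (C_6), and {alpha_3, alpha_7, alpha_8, alpha_9} form a chain of 4 nodes with a double edge between the middle two (F_4). A semisimple Lie algebra decomposes uniquely as the direct sum of simple ideals, one per connected component of its Dynkin diagram, so g ≅ C_6 ⊕ F_4 (dimension 78 + 52 = 130).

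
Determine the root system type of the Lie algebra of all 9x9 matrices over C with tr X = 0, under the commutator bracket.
A_8 (sl(9))

This is sl(9), which has dimension 9^2 - 1 = 80 and rank 9 - 1 = 8 (a Cartan subalgebra is the diagonal traceless matrices). In the classification of classical Lie algebras, the special linear algebra sl(n+1) has type A_n; here n = 8, so the Dynkin diagram is a chain of 8 nodes with single edges (A_8). Hence the type is A_8.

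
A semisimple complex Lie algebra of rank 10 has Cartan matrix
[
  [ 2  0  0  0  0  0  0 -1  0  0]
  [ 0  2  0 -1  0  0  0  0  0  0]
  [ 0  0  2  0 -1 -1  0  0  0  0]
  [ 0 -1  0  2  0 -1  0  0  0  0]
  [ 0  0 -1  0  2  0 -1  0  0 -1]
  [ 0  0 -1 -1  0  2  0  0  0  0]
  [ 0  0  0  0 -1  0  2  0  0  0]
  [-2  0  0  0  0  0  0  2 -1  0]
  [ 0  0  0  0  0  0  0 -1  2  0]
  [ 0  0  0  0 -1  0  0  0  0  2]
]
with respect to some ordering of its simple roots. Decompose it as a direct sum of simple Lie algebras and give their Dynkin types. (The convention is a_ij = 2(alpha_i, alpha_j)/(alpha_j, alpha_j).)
B_3 (so(7)) ⊕ D_7 (so(14))

The diagram associated to this matrix has two connected components: the simple roots {alpha_1, alpha_8, alpha_9} form a chain of 3 nodes with a double edge at one end; the terminal node there is the unique short simple root (B_3), and {alpha_2, alpha_3, alpha_4, alpha_5, alpha_6, alpha_7, alpha_10} form a chain of 5 nodes with a fork of two nodes at one end (D_7). A semisimple Lie algebra decomposes uniquely as the direct sum of simple ideals, one per connected component of its Dynkin diagram, so g ≅ B_3 ⊕ D_7 (dimension 21 + 91 = 112).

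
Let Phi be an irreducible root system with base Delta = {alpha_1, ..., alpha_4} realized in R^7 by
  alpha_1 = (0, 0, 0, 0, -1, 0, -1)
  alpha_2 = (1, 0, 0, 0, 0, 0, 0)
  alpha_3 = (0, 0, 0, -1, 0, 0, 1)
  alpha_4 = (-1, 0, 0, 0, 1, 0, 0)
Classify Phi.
Compute the Cartan integers a_ij = 2(alpha_i, alpha_j)/(alpha_j, alpha_j); the resulting 4x4 Cartan matrix is
[[2, 0, -1, -1], [0, 2, 0, -1], [-1, 0, 2, 0], [-1, -2, 0, 2]].
The roots have two lengths (squared-length ratio 2:1); the short ones are alpha_{2}. The associated Dynkin diagram is a chain of 4 nodes with a double edge at one end; the terminal node there is the unique short simple root (B_4), so the type is B_4 (the algebra so(9)).

type B_4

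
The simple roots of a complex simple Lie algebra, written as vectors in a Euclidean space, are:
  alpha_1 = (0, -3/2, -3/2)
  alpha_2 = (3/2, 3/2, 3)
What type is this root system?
Compute the Cartan integers a_ij = 2(alpha_i, alpha_j)/(alpha_j, alpha_j); the resulting 2x2 Cartan matrix is
[[2, -1], [-3, 2]].
The roots have two lengths (squared-length ratio 3:1); the short ones are alpha_{1}. The associated Dynkin diagram is two nodes joined by a triple edge (G_2), so the type is G_2.

type G_2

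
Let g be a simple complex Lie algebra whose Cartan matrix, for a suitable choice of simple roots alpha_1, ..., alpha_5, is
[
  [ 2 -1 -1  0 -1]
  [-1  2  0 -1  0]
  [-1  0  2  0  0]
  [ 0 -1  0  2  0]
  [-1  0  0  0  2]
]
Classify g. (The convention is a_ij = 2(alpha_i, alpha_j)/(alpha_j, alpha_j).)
The matrix has rank 5 with 2's on the diagonal. Reading the off-diagonal entries as Dynkin edges (a single edge where a_ij = a_ji = -1; a double or triple edge where a_ij * a_ji = 2 or 3), the diagram is a chain of 3 nodes with a fork of two nodes at one end (D_5). One simple-root ordering that puts it in standard form is (alpha_4, alpha_2, alpha_1, alpha_5, alpha_3). So the algebra is type D_5, i.e. so(10).

D_5 (so(10))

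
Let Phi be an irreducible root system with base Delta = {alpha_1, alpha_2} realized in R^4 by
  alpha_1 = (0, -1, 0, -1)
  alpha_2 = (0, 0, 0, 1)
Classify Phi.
Compute the Cartan integers a_ij = 2(alpha_i, alpha_j)/(alpha_j, alpha_j); the resulting 2x2 Cartan matrix is
[[2, -2], [-1, 2]].
The roots have two lengths (squared-length ratio 2:1); the short ones are alpha_{2}. The associated Dynkin diagram is a chain of 2 nodes with a double edge at one end; the terminal node there is the unique short simple root (B_2), so the type is B_2 (the algebra so(5)).

B_2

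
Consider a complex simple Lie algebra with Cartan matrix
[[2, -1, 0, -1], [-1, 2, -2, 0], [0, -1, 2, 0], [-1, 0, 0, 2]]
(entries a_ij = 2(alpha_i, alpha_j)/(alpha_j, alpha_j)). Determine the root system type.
The matrix has rank 4 with 2's on the diagonal. Reading the off-diagonal entries as Dynkin edges (a single edge where a_ij = a_ji = -1; a double or triple edge where a_ij * a_ji = 2 or 3), the diagram is a chain of 4 nodes with a double edge at one end; the terminal node there is the unique short simple root (B_4). One simple-root ordering that puts it in standard form is (alpha_4, alpha_1, alpha_2, alpha_3). So the algebra is type B_4, i.e. so(9).

B4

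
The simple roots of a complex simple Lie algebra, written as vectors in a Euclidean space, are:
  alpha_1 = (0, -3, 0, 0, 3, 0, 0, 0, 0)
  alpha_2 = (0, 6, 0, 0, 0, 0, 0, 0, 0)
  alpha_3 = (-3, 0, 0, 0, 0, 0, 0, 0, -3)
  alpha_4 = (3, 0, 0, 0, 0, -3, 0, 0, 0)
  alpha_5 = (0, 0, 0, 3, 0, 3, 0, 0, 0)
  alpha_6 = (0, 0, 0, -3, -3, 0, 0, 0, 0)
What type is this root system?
Compute the Cartan integers a_ij = 2(alpha_i, alpha_j)/(alpha_j, alpha_j); the resulting 6x6 Cartan matrix is
[[2, -1, 0, 0, 0, -1], [-2, 2, 0, 0, 0, 0], [0, 0, 2, -1, 0, 0], [0, 0, -1, 2, -1, 0], [0, 0, 0, -1, 2, -1], [-1, 0, 0, 0, -1, 2]].
The roots have two lengths (squared-length ratio 2:1); the short ones are alpha_{1,3,4,5,6}. The associated Dynkin diagram is a chain of 6 nodes with a double edge at one end; the terminal node there is the unique long simple root (C_6), so the type is C_6 (the algebra sp(12)).

type C_6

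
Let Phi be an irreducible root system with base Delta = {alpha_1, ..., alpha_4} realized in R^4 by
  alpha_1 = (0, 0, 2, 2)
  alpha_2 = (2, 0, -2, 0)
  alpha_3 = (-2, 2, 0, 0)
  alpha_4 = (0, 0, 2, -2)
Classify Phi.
Compute the Cartan integers a_ij = 2(alpha_i, alpha_j)/(alpha_j, alpha_j); the resulting 4x4 Cartan matrix is
[[2, -1, 0, 0], [-1, 2, -1, -1], [0, -1, 2, 0], [0, -1, 0, 2]].
All simple roots have the same length, so the diagram is simply laced. The associated Dynkin diagram is a chain of 2 nodes with a fork of two nodes at one end (D_4), so the type is D_4 (the algebra so(8)).

D4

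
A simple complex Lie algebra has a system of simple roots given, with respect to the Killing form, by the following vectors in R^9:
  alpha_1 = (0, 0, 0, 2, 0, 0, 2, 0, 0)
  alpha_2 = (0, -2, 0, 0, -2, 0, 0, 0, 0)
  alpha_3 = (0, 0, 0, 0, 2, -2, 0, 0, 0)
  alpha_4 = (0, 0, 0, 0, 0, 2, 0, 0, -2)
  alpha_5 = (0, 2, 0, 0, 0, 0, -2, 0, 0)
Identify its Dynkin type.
Compute the Cartan integers a_ij = 2(alpha_i, alpha_j)/(alpha_j, alpha_j); the resulting 5x5 Cartan matrix is
[[2, 0, 0, 0, -1], [0, 2, -1, 0, -1], [0, -1, 2, -1, 0], [0, 0, -1, 2, 0], [-1, -1, 0, 0, 2]].
All simple roots have the same length, so the diagram is simply laced. The associated Dynkin diagram is a chain of 5 nodes with single edges (A_5), so the type is A_5 (the algebra sl(6)).

A_5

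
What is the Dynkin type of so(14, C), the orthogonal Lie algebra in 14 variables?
This is so(14) with 14 even, which has dimension 14(14-1)/2 = 91 and rank 14/2 = 7. In the classification of classical Lie algebras, the orthogonal algebra so(2n) in an even number of variables has type D_n; here n = 7, so the Dynkin diagram is a chain of 5 nodes with a fork of two nodes at one end (D_7). Hence the type is D_7.

D7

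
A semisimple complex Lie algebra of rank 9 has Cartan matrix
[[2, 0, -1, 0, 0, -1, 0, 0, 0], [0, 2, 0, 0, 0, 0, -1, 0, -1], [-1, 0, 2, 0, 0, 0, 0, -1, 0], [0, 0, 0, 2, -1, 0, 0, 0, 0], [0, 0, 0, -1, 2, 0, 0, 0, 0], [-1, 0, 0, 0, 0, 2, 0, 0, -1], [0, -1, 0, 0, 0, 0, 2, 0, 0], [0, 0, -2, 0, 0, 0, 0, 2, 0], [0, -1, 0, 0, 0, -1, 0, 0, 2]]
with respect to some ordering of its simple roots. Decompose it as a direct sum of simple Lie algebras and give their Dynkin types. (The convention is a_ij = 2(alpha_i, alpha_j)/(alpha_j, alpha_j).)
type A_2 ⊕ type C_7

The diagram associated to this matrix has two connected components: the simple roots {alpha_4, alpha_5} form a chain of 2 nodes with single edges (A_2), and {alpha_1, alpha_2, alpha_3, alpha_6, alpha_7, alpha_8, alpha_9} form a chain of 7 nodes with a double edge at one end; the terminal node there is the unique long simple root (C_7). A semisimple Lie algebra decomposes uniquely as the direct sum of simple ideals, one per connected component of its Dynkin diagram, so g ≅ A_2 ⊕ C_7 (dimension 8 + 105 = 113).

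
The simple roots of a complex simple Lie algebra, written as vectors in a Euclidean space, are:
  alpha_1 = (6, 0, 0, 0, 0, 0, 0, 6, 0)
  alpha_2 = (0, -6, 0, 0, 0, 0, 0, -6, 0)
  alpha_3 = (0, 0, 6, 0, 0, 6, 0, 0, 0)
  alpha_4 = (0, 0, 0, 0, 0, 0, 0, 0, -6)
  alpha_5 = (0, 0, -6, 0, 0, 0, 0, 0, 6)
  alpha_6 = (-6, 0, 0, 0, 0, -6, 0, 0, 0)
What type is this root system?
B6

Compute the Cartan integers a_ij = 2(alpha_i, alpha_j)/(alpha_j, alpha_j); the resulting 6x6 Cartan matrix is
[[2, -1, 0, 0, 0, -1], [-1, 2, 0, 0, 0, 0], [0, 0, 2, 0, -1, -1], [0, 0, 0, 2, -1, 0], [0, 0, -1, -2, 2, 0], [-1, 0, -1, 0, 0, 2]].
The roots have two lengths (squared-length ratio 2:1); the short ones are alpha_{4}. The associated Dynkin diagram is a chain of 6 nodes with a double edge at one end; the terminal node there is the unique short simple root (B_6), so the type is B_6 (the algebra so(13)).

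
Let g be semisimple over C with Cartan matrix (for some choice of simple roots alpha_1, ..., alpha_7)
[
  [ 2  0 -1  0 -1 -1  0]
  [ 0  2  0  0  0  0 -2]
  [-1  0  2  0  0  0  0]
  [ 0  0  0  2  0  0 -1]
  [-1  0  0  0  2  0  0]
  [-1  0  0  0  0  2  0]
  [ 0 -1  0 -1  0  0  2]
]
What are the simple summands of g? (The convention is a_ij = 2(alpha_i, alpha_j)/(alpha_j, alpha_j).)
The diagram associated to this matrix has two connected components: the simple roots {alpha_2, alpha_4, alpha_7} form a chain of 3 nodes with a double edge at one end; the terminal node there is the unique long simple root (C_3), and {alpha_1, alpha_3, alpha_5, alpha_6} form a chain of 2 nodes with a fork of two nodes at one end (D_4). A semisimple Lie algebra decomposes uniquely as the direct sum of simple ideals, one per connected component of its Dynkin diagram, so g ≅ C_3 ⊕ D_4 (dimension 21 + 28 = 49).

C3 ⊕ D4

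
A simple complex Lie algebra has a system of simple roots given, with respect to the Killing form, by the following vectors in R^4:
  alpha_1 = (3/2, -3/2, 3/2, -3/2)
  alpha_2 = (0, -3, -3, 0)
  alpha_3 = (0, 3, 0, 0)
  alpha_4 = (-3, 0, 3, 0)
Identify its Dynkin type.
type F_4

Compute the Cartan integers a_ij = 2(alpha_i, alpha_j)/(alpha_j, alpha_j); the resulting 4x4 Cartan matrix is
[[2, 0, -1, 0], [0, 2, -2, -1], [-1, -1, 2, 0], [0, -1, 0, 2]].
The roots have two lengths (squared-length ratio 2:1); the short ones are alpha_{1,3}. The associated Dynkin diagram is a chain of 4 nodes with a double edge between the middle two (F_4), so the type is F_4.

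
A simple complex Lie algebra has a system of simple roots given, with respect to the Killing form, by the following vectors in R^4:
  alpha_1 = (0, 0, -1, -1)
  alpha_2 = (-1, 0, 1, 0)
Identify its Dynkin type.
type A_2

Compute the Cartan integers a_ij = 2(alpha_i, alpha_j)/(alpha_j, alpha_j); the resulting 2x2 Cartan matrix is
[[2, -1], [-1, 2]].
All simple roots have the same length, so the diagram is simply laced. The associated Dynkin diagram is a chain of 2 nodes with single edges (A_2), so the type is A_2 (the algebra sl(3)).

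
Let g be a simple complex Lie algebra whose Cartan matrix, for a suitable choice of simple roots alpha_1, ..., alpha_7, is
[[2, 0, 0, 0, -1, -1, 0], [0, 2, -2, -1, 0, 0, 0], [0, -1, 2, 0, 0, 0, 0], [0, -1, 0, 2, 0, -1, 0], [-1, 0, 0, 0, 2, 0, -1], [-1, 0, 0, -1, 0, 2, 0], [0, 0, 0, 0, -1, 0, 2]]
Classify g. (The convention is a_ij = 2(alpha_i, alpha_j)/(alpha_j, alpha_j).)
B_7

The matrix has rank 7 with 2's on the diagonal. Reading the off-diagonal entries as Dynkin edges (a single edge where a_ij = a_ji = -1; a double or triple edge where a_ij * a_ji = 2 or 3), the diagram is a chain of 7 nodes with a double edge at one end; the terminal node there is the unique short simple root (B_7). One simple-root ordering that puts it in standard form is (alpha_7, alpha_5, alpha_1, alpha_6, alpha_4, alpha_2, alpha_3). So the algebra is type B_7, i.e. so(15).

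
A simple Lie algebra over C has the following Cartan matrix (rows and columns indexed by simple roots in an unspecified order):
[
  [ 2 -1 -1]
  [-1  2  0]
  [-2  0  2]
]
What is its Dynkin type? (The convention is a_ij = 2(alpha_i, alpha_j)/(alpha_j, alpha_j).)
C_3 (sp(6))

The matrix has rank 3 with 2's on the diagonal. Reading the off-diagonal entries as Dynkin edges (a single edge where a_ij = a_ji = -1; a double or triple edge where a_ij * a_ji = 2 or 3), the diagram is a chain of 3 nodes with a double edge at one end; the terminal node there is the unique long simple root (C_3). One simple-root ordering that puts it in standard form is (alpha_2, alpha_1, alpha_3). So the algebra is type C_3, i.e. sp(6).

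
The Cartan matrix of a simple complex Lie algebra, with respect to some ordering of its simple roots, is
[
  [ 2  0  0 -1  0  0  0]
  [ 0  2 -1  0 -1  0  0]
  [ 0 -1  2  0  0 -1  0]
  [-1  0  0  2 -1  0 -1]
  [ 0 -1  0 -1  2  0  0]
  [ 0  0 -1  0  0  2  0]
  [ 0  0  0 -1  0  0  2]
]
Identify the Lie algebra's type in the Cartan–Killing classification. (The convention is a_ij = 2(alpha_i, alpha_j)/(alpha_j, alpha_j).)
D7

The matrix has rank 7 with 2's on the diagonal. Reading the off-diagonal entries as Dynkin edges (a single edge where a_ij = a_ji = -1; a double or triple edge where a_ij * a_ji = 2 or 3), the diagram is a chain of 5 nodes with a fork of two nodes at one end (D_7). One simple-root ordering that puts it in standard form is (alpha_6, alpha_3, alpha_2, alpha_5, alpha_4, alpha_7, alpha_1). So the algebra is type D_7, i.e. so(14).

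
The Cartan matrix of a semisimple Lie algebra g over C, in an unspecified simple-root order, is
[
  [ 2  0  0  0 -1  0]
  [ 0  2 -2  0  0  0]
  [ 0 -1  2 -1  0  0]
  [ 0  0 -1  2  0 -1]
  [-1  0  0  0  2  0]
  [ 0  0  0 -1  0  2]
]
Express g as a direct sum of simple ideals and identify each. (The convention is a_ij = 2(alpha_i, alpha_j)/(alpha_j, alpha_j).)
The diagram associated to this matrix has two connected components: the simple roots {alpha_1, alpha_5} form a chain of 2 nodes with single edges (A_2), and {alpha_2, alpha_3, alpha_4, alpha_6} form a chain of 4 nodes with a double edge at one end; the terminal node there is the unique long simple root (C_4). A semisimple Lie algebra decomposes uniquely as the direct sum of simple ideals, one per connected component of its Dynkin diagram, so g ≅ A_2 ⊕ C_4 (dimension 8 + 36 = 44).

A_2 + C_4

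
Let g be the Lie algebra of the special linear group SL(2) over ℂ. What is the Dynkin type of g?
This is sl(2), which has dimension 2^2 - 1 = 3 and rank 2 - 1 = 1 (a Cartan subalgebra is the diagonal traceless matrices). In the classification of classical Lie algebras, the special linear algebra sl(n+1) has type A_n; here n = 1, so the Dynkin diagram is a chain of 1 nodes with single edges (A_1). Hence the type is A_1.

type A_1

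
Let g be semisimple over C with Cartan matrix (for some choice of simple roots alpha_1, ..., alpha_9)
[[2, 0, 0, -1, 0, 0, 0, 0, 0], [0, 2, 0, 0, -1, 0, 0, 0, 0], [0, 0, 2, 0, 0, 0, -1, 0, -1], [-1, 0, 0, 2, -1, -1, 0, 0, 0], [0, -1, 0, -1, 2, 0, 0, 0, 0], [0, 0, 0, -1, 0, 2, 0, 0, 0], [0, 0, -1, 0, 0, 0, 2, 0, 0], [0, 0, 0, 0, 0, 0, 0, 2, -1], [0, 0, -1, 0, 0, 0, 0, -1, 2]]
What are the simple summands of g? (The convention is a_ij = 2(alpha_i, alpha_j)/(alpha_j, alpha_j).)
A4 + D5

The diagram associated to this matrix has two connected components: the simple roots {alpha_3, alpha_7, alpha_8, alpha_9} form a chain of 4 nodes with single edges (A_4), and {alpha_1, alpha_2, alpha_4, alpha_5, alpha_6} form a chain of 3 nodes with a fork of two nodes at one end (D_5). A semisimple Lie algebra decomposes uniquely as the direct sum of simple ideals, one per connected component of its Dynkin diagram, so g ≅ A_4 ⊕ D_5 (dimension 24 + 45 = 69).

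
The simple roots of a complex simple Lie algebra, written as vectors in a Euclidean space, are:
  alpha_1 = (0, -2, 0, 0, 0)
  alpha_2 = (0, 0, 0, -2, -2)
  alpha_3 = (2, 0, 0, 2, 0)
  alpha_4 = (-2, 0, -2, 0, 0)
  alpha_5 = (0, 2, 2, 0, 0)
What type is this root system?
Compute the Cartan integers a_ij = 2(alpha_i, alpha_j)/(alpha_j, alpha_j); the resulting 5x5 Cartan matrix is
[[2, 0, 0, 0, -1], [0, 2, -1, 0, 0], [0, -1, 2, -1, 0], [0, 0, -1, 2, -1], [-2, 0, 0, -1, 2]].
The roots have two lengths (squared-length ratio 2:1); the short ones are alpha_{1}. The associated Dynkin diagram is a chain of 5 nodes with a double edge at one end; the terminal node there is the unique short simple root (B_5), so the type is B_5 (the algebra so(11)).

B5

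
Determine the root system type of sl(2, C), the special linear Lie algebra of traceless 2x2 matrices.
This is sl(2), which has dimension 2^2 - 1 = 3 and rank 2 - 1 = 1 (a Cartan subalgebra is the diagonal traceless matrices). In the classification of classical Lie algebras, the special linear algebra sl(n+1) has type A_n; here n = 1, so the Dynkin diagram is a chain of 1 nodes with single edges (A_1). Hence the type is A_1.

A_1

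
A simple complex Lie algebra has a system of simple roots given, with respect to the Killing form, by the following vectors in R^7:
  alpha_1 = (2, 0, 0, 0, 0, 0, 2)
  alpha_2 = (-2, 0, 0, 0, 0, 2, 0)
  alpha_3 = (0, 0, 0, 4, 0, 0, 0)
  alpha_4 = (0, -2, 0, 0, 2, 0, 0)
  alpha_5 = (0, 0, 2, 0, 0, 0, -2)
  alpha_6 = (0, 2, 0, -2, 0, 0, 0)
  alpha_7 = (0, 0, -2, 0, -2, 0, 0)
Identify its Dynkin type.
Compute the Cartan integers a_ij = 2(alpha_i, alpha_j)/(alpha_j, alpha_j); the resulting 7x7 Cartan matrix is
[[2, -1, 0, 0, -1, 0, 0], [-1, 2, 0, 0, 0, 0, 0], [0, 0, 2, 0, 0, -2, 0], [0, 0, 0, 2, 0, -1, -1], [-1, 0, 0, 0, 2, 0, -1], [0, 0, -1, -1, 0, 2, 0], [0, 0, 0, -1, -1, 0, 2]].
The roots have two lengths (squared-length ratio 2:1); the short ones are alpha_{1,2,4,5,6,7}. The associated Dynkin diagram is a chain of 7 nodes with a double edge at one end; the terminal node there is the unique long simple root (C_7), so the type is C_7 (the algebra sp(14)).

C7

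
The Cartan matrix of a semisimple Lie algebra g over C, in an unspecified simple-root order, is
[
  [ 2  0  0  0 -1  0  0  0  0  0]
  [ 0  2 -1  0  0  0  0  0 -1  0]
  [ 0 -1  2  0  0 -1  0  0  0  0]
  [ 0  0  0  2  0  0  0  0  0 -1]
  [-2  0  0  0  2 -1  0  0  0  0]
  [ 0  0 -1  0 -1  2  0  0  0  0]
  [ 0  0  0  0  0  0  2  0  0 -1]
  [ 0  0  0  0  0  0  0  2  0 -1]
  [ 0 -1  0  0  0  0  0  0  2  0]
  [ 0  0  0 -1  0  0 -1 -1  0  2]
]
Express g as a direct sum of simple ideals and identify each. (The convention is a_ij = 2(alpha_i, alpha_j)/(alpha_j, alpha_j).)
type B_6 + type D_4

The diagram associated to this matrix has two connected components: the simple roots {alpha_1, alpha_2, alpha_3, alpha_5, alpha_6, alpha_9} form a chain of 6 nodes with a double edge at one end; the terminal node there is the unique short simple root (B_6), and {alpha_4, alpha_7, alpha_8, alpha_10} form a chain of 2 nodes with a fork of two nodes at one end (D_4). A semisimple Lie algebra decomposes uniquely as the direct sum of simple ideals, one per connected component of its Dynkin diagram, so g ≅ B_6 ⊕ D_4 (dimension 78 + 28 = 106).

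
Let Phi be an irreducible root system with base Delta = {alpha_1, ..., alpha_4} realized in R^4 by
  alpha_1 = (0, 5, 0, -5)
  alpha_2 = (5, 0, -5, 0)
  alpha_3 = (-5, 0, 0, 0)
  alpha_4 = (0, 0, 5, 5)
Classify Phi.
Compute the Cartan integers a_ij = 2(alpha_i, alpha_j)/(alpha_j, alpha_j); the resulting 4x4 Cartan matrix is
[[2, 0, 0, -1], [0, 2, -2, -1], [0, -1, 2, 0], [-1, -1, 0, 2]].
The roots have two lengths (squared-length ratio 2:1); the short ones are alpha_{3}. The associated Dynkin diagram is a chain of 4 nodes with a double edge at one end; the terminal node there is the unique short simple root (B_4), so the type is B_4 (the algebra so(9)).

B_4 (so(9))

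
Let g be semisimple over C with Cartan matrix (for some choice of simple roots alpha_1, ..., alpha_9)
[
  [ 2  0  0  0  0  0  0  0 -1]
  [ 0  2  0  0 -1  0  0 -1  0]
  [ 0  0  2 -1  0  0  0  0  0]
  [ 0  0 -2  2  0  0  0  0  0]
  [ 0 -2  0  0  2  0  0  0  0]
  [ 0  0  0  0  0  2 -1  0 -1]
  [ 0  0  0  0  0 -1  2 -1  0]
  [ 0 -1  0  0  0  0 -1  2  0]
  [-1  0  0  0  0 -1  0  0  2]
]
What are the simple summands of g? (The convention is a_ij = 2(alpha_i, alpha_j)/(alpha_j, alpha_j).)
The diagram associated to this matrix has two connected components: the simple roots {alpha_3, alpha_4} form a chain of 2 nodes with a double edge at one end; the terminal node there is the unique short simple root (B_2), and {alpha_1, alpha_2, alpha_5, alpha_6, alpha_7, alpha_8, alpha_9} form a chain of 7 nodes with a double edge at one end; the terminal node there is the unique long simple root (C_7). A semisimple Lie algebra decomposes uniquely as the direct sum of simple ideals, one per connected component of its Dynkin diagram, so g ≅ B_2 ⊕ C_7 (dimension 10 + 105 = 115).

B2 ⊕ C7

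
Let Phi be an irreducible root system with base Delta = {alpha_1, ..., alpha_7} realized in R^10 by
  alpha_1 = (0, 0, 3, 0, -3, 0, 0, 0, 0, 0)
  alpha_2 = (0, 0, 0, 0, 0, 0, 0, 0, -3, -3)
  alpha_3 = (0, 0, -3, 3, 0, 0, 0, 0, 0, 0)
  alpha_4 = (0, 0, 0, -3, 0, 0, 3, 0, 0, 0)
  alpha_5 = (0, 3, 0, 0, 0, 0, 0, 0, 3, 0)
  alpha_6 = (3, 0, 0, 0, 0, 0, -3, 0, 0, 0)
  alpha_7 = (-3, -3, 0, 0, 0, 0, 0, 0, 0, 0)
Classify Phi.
Compute the Cartan integers a_ij = 2(alpha_i, alpha_j)/(alpha_j, alpha_j); the resulting 7x7 Cartan matrix is
[[2, 0, -1, 0, 0, 0, 0], [0, 2, 0, 0, -1, 0, 0], [-1, 0, 2, -1, 0, 0, 0], [0, 0, -1, 2, 0, -1, 0], [0, -1, 0, 0, 2, 0, -1], [0, 0, 0, -1, 0, 2, -1], [0, 0, 0, 0, -1, -1, 2]].
All simple roots have the same length, so the diagram is simply laced. The associated Dynkin diagram is a chain of 7 nodes with single edges (A_7), so the type is A_7 (the algebra sl(8)).

A_7 (sl(8))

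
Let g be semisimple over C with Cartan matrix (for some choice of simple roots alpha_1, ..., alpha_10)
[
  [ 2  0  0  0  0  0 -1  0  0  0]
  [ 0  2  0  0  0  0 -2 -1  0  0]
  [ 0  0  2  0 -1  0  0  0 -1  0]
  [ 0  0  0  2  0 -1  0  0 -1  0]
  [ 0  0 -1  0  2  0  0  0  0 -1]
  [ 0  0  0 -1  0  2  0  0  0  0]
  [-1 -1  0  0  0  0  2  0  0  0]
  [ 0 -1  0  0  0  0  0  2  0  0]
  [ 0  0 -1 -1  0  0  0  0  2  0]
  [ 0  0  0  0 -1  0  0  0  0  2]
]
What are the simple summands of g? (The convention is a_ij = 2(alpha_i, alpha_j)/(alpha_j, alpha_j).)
The diagram associated to this matrix has two connected components: the simple roots {alpha_3, alpha_4, alpha_5, alpha_6, alpha_9, alpha_10} form a chain of 6 nodes with single edges (A_6), and {alpha_1, alpha_2, alpha_7, alpha_8} form a chain of 4 nodes with a double edge between the middle two (F_4). A semisimple Lie algebra decomposes uniquely as the direct sum of simple ideals, one per connected component of its Dynkin diagram, so g ≅ A_6 ⊕ F_4 (dimension 48 + 52 = 100).

type A_6 + type F_4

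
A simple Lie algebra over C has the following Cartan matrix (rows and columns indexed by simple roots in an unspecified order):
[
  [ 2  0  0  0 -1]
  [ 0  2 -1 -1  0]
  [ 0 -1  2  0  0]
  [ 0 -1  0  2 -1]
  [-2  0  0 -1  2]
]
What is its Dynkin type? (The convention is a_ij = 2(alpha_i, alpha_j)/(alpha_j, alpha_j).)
B_5 (so(11))

The matrix has rank 5 with 2's on the diagonal. Reading the off-diagonal entries as Dynkin edges (a single edge where a_ij = a_ji = -1; a double or triple edge where a_ij * a_ji = 2 or 3), the diagram is a chain of 5 nodes with a double edge at one end; the terminal node there is the unique short simple root (B_5). One simple-root ordering that puts it in standard form is (alpha_3, alpha_2, alpha_4, alpha_5, alpha_1). So the algebra is type B_5, i.e. so(11).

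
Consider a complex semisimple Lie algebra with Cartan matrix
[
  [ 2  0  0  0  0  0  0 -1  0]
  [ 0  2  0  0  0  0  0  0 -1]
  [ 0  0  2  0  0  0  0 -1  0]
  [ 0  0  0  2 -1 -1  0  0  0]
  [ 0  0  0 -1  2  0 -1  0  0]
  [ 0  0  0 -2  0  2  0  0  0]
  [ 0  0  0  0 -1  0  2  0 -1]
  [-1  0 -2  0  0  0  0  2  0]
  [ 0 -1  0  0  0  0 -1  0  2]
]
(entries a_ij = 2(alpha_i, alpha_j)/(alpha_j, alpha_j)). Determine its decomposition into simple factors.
The diagram associated to this matrix has two connected components: the simple roots {alpha_1, alpha_3, alpha_8} form a chain of 3 nodes with a double edge at one end; the terminal node there is the unique short simple root (B_3), and {alpha_2, alpha_4, alpha_5, alpha_6, alpha_7, alpha_9} form a chain of 6 nodes with a double edge at one end; the terminal node there is the unique long simple root (C_6). A semisimple Lie algebra decomposes uniquely as the direct sum of simple ideals, one per connected component of its Dynkin diagram, so g ≅ B_3 ⊕ C_6 (dimension 21 + 78 = 99).

B_3 (so(7)) ⊕ C_6 (sp(12))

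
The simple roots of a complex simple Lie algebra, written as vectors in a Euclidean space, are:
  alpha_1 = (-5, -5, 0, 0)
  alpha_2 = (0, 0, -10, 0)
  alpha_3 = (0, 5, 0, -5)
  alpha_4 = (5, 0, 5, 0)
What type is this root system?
Compute the Cartan integers a_ij = 2(alpha_i, alpha_j)/(alpha_j, alpha_j); the resulting 4x4 Cartan matrix is
[[2, 0, -1, -1], [0, 2, 0, -2], [-1, 0, 2, 0], [-1, -1, 0, 2]].
The roots have two lengths (squared-length ratio 2:1); the short ones are alpha_{1,3,4}. The associated Dynkin diagram is a chain of 4 nodes with a double edge at one end; the terminal node there is the unique long simple root (C_4), so the type is C_4 (the algebra sp(8)).

type C_4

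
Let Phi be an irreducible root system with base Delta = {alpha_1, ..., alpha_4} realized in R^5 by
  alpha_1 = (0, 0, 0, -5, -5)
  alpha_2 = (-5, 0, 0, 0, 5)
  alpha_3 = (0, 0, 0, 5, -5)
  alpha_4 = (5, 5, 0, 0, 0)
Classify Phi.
Compute the Cartan integers a_ij = 2(alpha_i, alpha_j)/(alpha_j, alpha_j); the resulting 4x4 Cartan matrix is
[[2, -1, 0, 0], [-1, 2, -1, -1], [0, -1, 2, 0], [0, -1, 0, 2]].
All simple roots have the same length, so the diagram is simply laced. The associated Dynkin diagram is a chain of 2 nodes with a fork of two nodes at one end (D_4), so the type is D_4 (the algebra so(8)).

D4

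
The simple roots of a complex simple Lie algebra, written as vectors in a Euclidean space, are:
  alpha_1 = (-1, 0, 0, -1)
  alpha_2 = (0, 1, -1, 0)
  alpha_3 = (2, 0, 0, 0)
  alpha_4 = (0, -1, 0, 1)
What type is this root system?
Compute the Cartan integers a_ij = 2(alpha_i, alpha_j)/(alpha_j, alpha_j); the resulting 4x4 Cartan matrix is
[[2, 0, -1, -1], [0, 2, 0, -1], [-2, 0, 2, 0], [-1, -1, 0, 2]].
The roots have two lengths (squared-length ratio 2:1); the short ones are alpha_{1,2,4}. The associated Dynkin diagram is a chain of 4 nodes with a double edge at one end; the terminal node there is the unique long simple root (C_4), so the type is C_4 (the algebra sp(8)).

C4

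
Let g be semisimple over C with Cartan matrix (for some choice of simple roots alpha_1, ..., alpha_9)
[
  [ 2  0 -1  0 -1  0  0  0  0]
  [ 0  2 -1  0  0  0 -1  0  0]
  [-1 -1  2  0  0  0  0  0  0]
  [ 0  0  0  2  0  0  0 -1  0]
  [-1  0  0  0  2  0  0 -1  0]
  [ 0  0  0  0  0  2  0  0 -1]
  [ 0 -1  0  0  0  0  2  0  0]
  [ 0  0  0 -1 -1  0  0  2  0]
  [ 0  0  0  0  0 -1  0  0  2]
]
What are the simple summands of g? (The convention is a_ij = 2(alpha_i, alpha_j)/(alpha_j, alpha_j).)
The diagram associated to this matrix has two connected components: the simple roots {alpha_6, alpha_9} form a chain of 2 nodes with single edges (A_2), and {alpha_1, alpha_2, alpha_3, alpha_4, alpha_5, alpha_7, alpha_8} form a chain of 7 nodes with single edges (A_7). A semisimple Lie algebra decomposes uniquely as the direct sum of simple ideals, one per connected component of its Dynkin diagram, so g ≅ A_2 ⊕ A_7 (dimension 8 + 63 = 71).

A2 + A7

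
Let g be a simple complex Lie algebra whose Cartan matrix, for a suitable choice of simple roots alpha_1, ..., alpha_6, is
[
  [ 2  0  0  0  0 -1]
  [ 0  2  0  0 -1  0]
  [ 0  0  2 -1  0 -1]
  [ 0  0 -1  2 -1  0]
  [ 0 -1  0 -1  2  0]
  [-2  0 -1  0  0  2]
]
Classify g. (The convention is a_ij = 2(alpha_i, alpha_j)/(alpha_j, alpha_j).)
The matrix has rank 6 with 2's on the diagonal. Reading the off-diagonal entries as Dynkin edges (a single edge where a_ij = a_ji = -1; a double or triple edge where a_ij * a_ji = 2 or 3), the diagram is a chain of 6 nodes with a double edge at one end; the terminal node there is the unique short simple root (B_6). One simple-root ordering that puts it in standard form is (alpha_2, alpha_5, alpha_4, alpha_3, alpha_6, alpha_1). So the algebra is type B_6, i.e. so(13).

type B_6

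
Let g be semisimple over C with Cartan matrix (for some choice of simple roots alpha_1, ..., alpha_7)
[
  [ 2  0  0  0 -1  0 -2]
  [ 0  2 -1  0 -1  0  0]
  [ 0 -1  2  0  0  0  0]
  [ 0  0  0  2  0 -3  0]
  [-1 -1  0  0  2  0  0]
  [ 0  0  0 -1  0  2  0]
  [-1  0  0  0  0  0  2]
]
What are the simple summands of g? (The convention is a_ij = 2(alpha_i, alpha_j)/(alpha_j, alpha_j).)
The diagram associated to this matrix has two connected components: the simple roots {alpha_1, alpha_2, alpha_3, alpha_5, alpha_7} form a chain of 5 nodes with a double edge at one end; the terminal node there is the unique short simple root (B_5), and {alpha_4, alpha_6} form two nodes joined by a triple edge (G_2). A semisimple Lie algebra decomposes uniquely as the direct sum of simple ideals, one per connected component of its Dynkin diagram, so g ≅ B_5 ⊕ G_2 (dimension 55 + 14 = 69).

B_5 ⊕ G_2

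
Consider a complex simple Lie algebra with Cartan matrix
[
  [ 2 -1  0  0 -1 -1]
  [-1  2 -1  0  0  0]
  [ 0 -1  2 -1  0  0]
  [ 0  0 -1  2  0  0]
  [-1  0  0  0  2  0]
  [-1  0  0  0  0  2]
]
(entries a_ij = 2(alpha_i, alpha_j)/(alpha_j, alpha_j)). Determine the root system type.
D_6 (so(12))

The matrix has rank 6 with 2's on the diagonal. Reading the off-diagonal entries as Dynkin edges (a single edge where a_ij = a_ji = -1; a double or triple edge where a_ij * a_ji = 2 or 3), the diagram is a chain of 4 nodes with a fork of two nodes at one end (D_6). One simple-root ordering that puts it in standard form is (alpha_4, alpha_3, alpha_2, alpha_1, alpha_6, alpha_5). So the algebra is type D_6, i.e. so(12).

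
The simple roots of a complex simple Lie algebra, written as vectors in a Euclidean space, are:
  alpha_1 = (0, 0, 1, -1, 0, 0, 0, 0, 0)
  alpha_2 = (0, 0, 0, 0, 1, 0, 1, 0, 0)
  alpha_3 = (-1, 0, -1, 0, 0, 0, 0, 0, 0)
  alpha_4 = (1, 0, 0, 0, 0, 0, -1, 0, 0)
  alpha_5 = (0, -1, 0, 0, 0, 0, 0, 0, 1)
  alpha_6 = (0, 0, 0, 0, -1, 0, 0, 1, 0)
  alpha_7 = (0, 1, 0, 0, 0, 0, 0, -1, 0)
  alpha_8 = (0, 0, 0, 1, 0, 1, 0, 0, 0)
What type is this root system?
A_8 (sl(9))

Compute the Cartan integers a_ij = 2(alpha_i, alpha_j)/(alpha_j, alpha_j); the resulting 8x8 Cartan matrix is
[[2, 0, -1, 0, 0, 0, 0, -1], [0, 2, 0, -1, 0, -1, 0, 0], [-1, 0, 2, -1, 0, 0, 0, 0], [0, -1, -1, 2, 0, 0, 0, 0], [0, 0, 0, 0, 2, 0, -1, 0], [0, -1, 0, 0, 0, 2, -1, 0], [0, 0, 0, 0, -1, -1, 2, 0], [-1, 0, 0, 0, 0, 0, 0, 2]].
All simple roots have the same length, so the diagram is simply laced. The associated Dynkin diagram is a chain of 8 nodes with single edges (A_8), so the type is A_8 (the algebra sl(9)).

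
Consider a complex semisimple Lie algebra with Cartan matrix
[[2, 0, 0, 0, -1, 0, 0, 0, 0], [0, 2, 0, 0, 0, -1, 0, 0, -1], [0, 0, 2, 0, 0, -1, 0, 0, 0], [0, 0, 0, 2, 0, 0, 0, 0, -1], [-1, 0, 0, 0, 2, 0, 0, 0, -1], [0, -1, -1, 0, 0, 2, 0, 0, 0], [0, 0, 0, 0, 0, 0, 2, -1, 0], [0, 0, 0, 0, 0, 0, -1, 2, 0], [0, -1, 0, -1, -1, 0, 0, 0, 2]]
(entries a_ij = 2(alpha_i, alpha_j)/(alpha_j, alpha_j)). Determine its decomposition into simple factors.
The diagram associated to this matrix has two connected components: the simple roots {alpha_7, alpha_8} form a chain of 2 nodes with single edges (A_2), and {alpha_1, alpha_2, alpha_3, alpha_4, alpha_5, alpha_6, alpha_9} form a chain of 6 nodes with one extra node attached to the third node from one end (E_7). A semisimple Lie algebra decomposes uniquely as the direct sum of simple ideals, one per connected component of its Dynkin diagram, so g ≅ A_2 ⊕ E_7 (dimension 8 + 133 = 141).

A_2 + E_7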